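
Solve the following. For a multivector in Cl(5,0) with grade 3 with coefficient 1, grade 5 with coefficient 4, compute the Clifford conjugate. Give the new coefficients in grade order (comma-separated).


Clifford conjugate sign for grade k: (-1)^(k(k+1)/2)
Grade 3: (-1)^(3*4/2) = (-1)^6 = 1, coeff 1 -> 1
Grade 5: (-1)^(5*6/2) = (-1)^15 = -1, coeff 4 -> -4
Conjugated coefficients: 1, -4


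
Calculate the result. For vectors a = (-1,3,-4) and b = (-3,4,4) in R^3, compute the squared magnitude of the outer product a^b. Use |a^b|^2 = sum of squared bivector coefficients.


a wedge b = (a1*b2 - a2*b1)*e12 + (a1*b3 - a3*b1)*e13 + (a2*b3 - a3*b2)*e23
e12 coeff: (-1)*4 - 3*(-3) = -4 - (-9) = 5
e13 coeff: (-1)*4 - (-4)*(-3) = -4 - 12 = -16
e23 coeff: 3*4 - (-4)*4 = 12 - (-16) = 28
|a wedge b|^2 = 5^2 + (-16)^2 + 28^2
= 25 + 256 + 784
= 1065


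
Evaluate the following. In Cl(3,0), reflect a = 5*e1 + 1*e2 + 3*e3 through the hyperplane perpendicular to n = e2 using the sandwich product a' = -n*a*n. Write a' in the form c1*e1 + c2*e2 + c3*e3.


Reflection formula: a' = -n*a*n, with n = e2 (unit vector, n^2 = 1).
For reflection through hyperplane perp to e2:
The component along e2 flips sign, others stay.
a = (5, 1, 3)
a' = (5, -1, 3)
a' = 5*e1 - 1*e2 + 3*e3


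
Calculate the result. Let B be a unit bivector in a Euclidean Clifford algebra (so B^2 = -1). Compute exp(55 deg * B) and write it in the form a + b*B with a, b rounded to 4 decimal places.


For a unit bivector B with B^2 = -1, the exponential series gives
e^(theta*B) = cos(theta) + sin(theta)*B (the GA analogue of Euler's formula).
theta = 55 degrees = 0.959931 rad
cos(55 deg) = 0.5736
sin(55 deg) = 0.8192
exp(theta*B) = 0.5736 + 0.8192*B


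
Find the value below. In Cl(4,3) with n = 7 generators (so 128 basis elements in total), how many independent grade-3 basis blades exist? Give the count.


Number of grade-k basis blades in Cl(p,q) with n = p + q is C(n, k).
n = 4 + 3 = 7
C(7, 3) = 7! / (3! * 4!)
= 5040 / (6 * 24)
= 35


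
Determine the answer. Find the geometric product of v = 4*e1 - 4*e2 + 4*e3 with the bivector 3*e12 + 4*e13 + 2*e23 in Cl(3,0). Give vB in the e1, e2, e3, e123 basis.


vB has grade-1 (vector) and grade-3 (trivector) parts: vB = (v _| B) + (v ^ B).
Vector part <vB>_1:
  e1: -v2*b12 - v3*b13 = -(-4)*(3) - (4)*(4) = -4
  e2: v1*b12 - v3*b23 = (4)*(3) - (4)*(2) = 4
  e3: v1*b13 + v2*b23 = (4)*(4) + (-4)*(2) = 8
Trivector part <vB>_3:
  e123: v1*b23 - v2*b13 + v3*b12 = (4)*(2) - (-4)*(4) + (4)*(3) = 36
vB = -4*e1 + 4*e2 + 8*e3 + 36*e123


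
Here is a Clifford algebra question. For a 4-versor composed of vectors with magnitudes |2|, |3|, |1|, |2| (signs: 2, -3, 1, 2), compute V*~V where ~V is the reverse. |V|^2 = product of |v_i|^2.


Each vector v_i has |v_i|^2 = s_i^2
Squared scales: 2^2 = 4, (-3)^2 = 9, 1^2 = 1, 2^2 = 4
|V|^2 = 4 * 9 * 1 * 4
= 144


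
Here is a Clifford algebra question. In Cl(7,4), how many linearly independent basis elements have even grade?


Even subalgebra dimension = 2^(n-1)
n = 7 + 4 = 11
2^(11 - 1) = 2^10 = 1024
Verification: sum of C(11,k) for even k = 1 + 55 + 330 + 462 + 165 + 11 = 1024
Result = 1024


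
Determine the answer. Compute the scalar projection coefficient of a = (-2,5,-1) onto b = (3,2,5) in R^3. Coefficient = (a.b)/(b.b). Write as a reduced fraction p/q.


Projection coefficient = (a . b) / (b . b)
a . b = (-2)*3 + 5*2 + (-1)*5
= -6 + 10 + (-5) = -1
b . b = 3^2 + 2^2 + 5^2
= 9 + 4 + 25 = 38
Coefficient = -1/38
In lowest terms: -1/38


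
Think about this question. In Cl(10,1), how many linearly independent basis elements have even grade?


Even subalgebra dimension = 2^(n-1)
n = 10 + 1 = 11
2^(11 - 1) = 2^10 = 1024
Verification: sum of C(11,k) for even k = 1 + 55 + 330 + 462 + 165 + 11 = 1024
Result = 1024


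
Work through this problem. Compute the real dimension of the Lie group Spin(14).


Spin(n) double-covers SO(n); both have Lie algebra so(n) of dimension n(n-1)/2.
n = 14
n(n-1) = 14 * 13 = 182
dim Spin(14) = 182/2 = 91


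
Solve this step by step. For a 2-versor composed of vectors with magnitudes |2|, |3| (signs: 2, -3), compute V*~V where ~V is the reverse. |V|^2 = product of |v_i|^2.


Each vector v_i has |v_i|^2 = s_i^2
Squared scales: 2^2 = 4, (-3)^2 = 9
|V|^2 = 4 * 9
= 36


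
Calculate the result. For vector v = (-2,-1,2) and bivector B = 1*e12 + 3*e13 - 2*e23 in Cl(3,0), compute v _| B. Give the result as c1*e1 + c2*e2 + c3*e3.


Left contraction v _| B = <vB>_1 (grade-1 part of the geometric product vB).
Using e1_|e12 = e2, e2_|e12 = -e1, e1_|e13 = e3, e3_|e13 = -e1, e2_|e23 = e3, e3_|e23 = -e2:
e1 coeff: -v2*b12 - v3*b13 = -(-1)*(1) - (2)*(3) = -5
e2 coeff: v1*b12 - v3*b23 = (-2)*(1) - (2)*(-2) = 2
e3 coeff: v1*b13 + v2*b23 = (-2)*(3) + (-1)*(-2) = -4
v _| B = -5*e1 + 2*e2 - 4*e3


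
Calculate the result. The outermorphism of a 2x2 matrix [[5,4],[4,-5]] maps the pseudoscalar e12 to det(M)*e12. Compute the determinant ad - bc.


The outermorphism of a linear map f sends e1^e2 to f(e1)^f(e2).
f(e1) = 5*e1 + 4*e2
f(e2) = 4*e1 - 5*e2
f(e1) ^ f(e2) = (5*e1 + 4*e2) ^ (4*e1 - 5*e2)
= 5*(-5)*e12 + 4*4*e21
= (-25 - 16)*e12
= -41*e12
Coefficient = -41


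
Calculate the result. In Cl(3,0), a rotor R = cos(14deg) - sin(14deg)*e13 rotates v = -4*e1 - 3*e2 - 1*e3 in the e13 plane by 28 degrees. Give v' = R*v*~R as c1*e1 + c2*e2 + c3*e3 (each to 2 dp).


Rotor R = cos(14deg) - sin(14deg)*e13
Rotation angle theta = 2 * 14 = 28 degrees in the e13 plane (e1 -> e3).
The component perpendicular to the plane (e2) is invariant: v'_2 = v2 = -3.00
cos(28deg) = 0.8829, sin(28deg) = 0.4695
v'_1 = v1*cos(theta) - v3*sin(theta) = -4*0.8829 - (-1)*0.4695 = -3.06
v'_3 = v1*sin(theta) + v3*cos(theta) = -4*0.4695 + (-1)*0.8829 = -2.76
v' = -3.06*e1 - 3.00*e2 - 2.76*e3


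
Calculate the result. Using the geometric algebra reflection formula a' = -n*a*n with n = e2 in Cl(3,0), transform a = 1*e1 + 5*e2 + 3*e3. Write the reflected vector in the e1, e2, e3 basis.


Reflection formula: a' = -n*a*n, with n = e2 (unit vector, n^2 = 1).
For reflection through hyperplane perp to e2:
The component along e2 flips sign, others stay.
a = (1, 5, 3)
a' = (1, -5, 3)
a' = 1*e1 - 5*e2 + 3*e3


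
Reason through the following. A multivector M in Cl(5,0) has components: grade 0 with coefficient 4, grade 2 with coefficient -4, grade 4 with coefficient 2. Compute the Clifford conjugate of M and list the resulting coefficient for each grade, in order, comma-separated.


Clifford conjugate sign for grade k: (-1)^(k(k+1)/2)
Grade 0: (-1)^(0*1/2) = (-1)^0 = 1, coeff 4 -> 4
Grade 2: (-1)^(2*3/2) = (-1)^3 = -1, coeff -4 -> 4
Grade 4: (-1)^(4*5/2) = (-1)^10 = 1, coeff 2 -> 2
Conjugated coefficients: 4, 4, 2


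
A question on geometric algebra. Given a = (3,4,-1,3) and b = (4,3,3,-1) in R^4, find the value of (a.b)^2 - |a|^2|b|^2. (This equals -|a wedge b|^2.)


a . b = 3*4 + 4*3 + (-1)*3 + 3*(-1)
= 12 + 12 + (-3) + (-3) = 18
|a|^2 = 3^2 + 4^2 + (-1)^2 + 3^2 = 35
|b|^2 = 4^2 + 3^2 + 3^2 + (-1)^2 = 35
(a.b)^2 = 18^2 = 324
|a|^2 * |b|^2 = 35 * 35 = 1225
Result = 324 - 1225 = -901


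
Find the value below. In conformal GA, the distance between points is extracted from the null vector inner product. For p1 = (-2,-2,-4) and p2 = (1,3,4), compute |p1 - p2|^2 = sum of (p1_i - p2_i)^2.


p1 - p2 = (-3, -5, -8)
|p1 - p2|^2 = (-3)^2 + (-5)^2 + (-8)^2
= 9 + 25 + 64
= 98


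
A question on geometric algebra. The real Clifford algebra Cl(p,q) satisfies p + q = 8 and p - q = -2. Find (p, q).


We need p + q = 8 and p - q = -2.
Adding: 2p = 8 + (-2) = 6, so p = 3.
Then q = 8 - 3 = 5.
(p, q) = (3, 5)


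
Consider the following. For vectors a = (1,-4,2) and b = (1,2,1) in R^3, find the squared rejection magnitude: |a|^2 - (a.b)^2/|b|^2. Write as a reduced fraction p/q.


|a|^2 = 1^2 + (-4)^2 + 2^2 = 21
|b|^2 = 1^2 + 2^2 + 1^2 = 6
a . b = 1*1 + (-4)*2 + 2*1 = -5
(a.b)^2 = (-5)^2 = 25
|rej|^2 = 21 - 25/6
= (126 - 25)/6
= 101/6
In lowest terms: 101/6


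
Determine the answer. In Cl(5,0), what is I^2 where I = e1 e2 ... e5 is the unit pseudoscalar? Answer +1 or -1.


The pseudoscalar I = e1...e_n (product of all n generators) of Cl(p,q) satisfies I^2 = (-1)^(q + n(n-1)/2).
p = 5, q = 0, n = p + q = 5
n(n-1)/2 = 5 * 4 / 2 = 10
Exponent = q + n(n-1)/2 = 0 + 10 = 10
I^2 = (-1)^10 = +1


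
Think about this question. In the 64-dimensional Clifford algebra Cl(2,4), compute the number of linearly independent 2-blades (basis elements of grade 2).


Number of grade-k basis blades in Cl(p,q) with n = p + q is C(n, k).
n = 2 + 4 = 6
C(6, 2) = 6! / (2! * 4!)
= 720 / (2 * 24)
= 15


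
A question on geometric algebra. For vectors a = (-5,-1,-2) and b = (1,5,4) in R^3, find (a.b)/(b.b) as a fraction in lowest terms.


Projection coefficient = (a . b) / (b . b)
a . b = (-5)*1 + (-1)*5 + (-2)*4
= -5 + (-5) + (-8) = -18
b . b = 1^2 + 5^2 + 4^2
= 1 + 25 + 16 = 42
Coefficient = -18/42
In lowest terms: -3/7


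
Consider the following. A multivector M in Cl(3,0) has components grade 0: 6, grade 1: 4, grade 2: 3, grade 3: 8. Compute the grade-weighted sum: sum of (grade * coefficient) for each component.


Grade-weighted sum = sum of grade_k * coefficient_k
0*6 = 0
1*4 = 4
2*3 = 6
3*8 = 24
Total = 0 + 4 + 6 + 24 = 34


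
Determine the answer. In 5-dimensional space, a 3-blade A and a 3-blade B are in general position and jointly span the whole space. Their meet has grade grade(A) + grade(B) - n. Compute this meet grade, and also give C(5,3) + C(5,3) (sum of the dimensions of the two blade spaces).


Meet grade = grade(A) + grade(B) - n
= 3 + 3 - 5 = 1
C(5,3) = 10
C(5,3) = 10
dim_A + dim_B = 10 + 10 = 20


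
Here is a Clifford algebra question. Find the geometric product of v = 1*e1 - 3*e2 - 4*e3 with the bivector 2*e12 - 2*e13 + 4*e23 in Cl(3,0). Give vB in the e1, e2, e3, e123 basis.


vB has grade-1 (vector) and grade-3 (trivector) parts: vB = (v _| B) + (v ^ B).
Vector part <vB>_1:
  e1: -v2*b12 - v3*b13 = -(-3)*(2) - (-4)*(-2) = -2
  e2: v1*b12 - v3*b23 = (1)*(2) - (-4)*(4) = 18
  e3: v1*b13 + v2*b23 = (1)*(-2) + (-3)*(4) = -14
Trivector part <vB>_3:
  e123: v1*b23 - v2*b13 + v3*b12 = (1)*(4) - (-3)*(-2) + (-4)*(2) = -10
vB = -2*e1 + 18*e2 - 14*e3 - 10*e123


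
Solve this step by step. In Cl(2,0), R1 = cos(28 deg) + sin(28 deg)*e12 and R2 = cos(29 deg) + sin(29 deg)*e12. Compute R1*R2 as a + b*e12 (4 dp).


Same-plane rotors commute and their half-angles add:
R1*R2 = cos(a1 + a2) + sin(a1 + a2)*e12.
a1 + a2 = 28 + 29 = 57 deg
cos(57 deg) = 0.5446
sin(57 deg) = 0.8387
R1*R2 = 0.5446 + 0.8387*e12


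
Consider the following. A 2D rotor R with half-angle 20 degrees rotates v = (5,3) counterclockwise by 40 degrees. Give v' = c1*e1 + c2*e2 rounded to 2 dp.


Rotor R = cos(20deg) - sin(20deg)*e12
Rotation angle theta = 2 * 20 = 40 degrees
v' = R*v*~R rotates v by theta.
cos(40deg) = 0.7660, sin(40deg) = 0.6428
v'_1 = 5*cos(40deg) - 3*sin(40deg)
= 5*0.7660 - 3*0.6428
= 1.90
v'_2 = 5*sin(40deg) + 3*cos(40deg)
= 5*0.6428 + 3*0.7660
= 5.51
v' = 1.90*e1 + 5.51*e2


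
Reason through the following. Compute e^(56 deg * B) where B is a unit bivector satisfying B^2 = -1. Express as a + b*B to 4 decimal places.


For a unit bivector B with B^2 = -1, the exponential series gives
e^(theta*B) = cos(theta) + sin(theta)*B (the GA analogue of Euler's formula).
theta = 56 degrees = 0.977384 rad
cos(56 deg) = 0.5592
sin(56 deg) = 0.8290
exp(theta*B) = 0.5592 + 0.8290*B


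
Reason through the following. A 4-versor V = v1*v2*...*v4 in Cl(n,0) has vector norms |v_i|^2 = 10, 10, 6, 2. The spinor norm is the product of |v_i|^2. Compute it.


Spinor norm N(V) = |v1|^2 * |v2|^2 * ... * |v4|^2
= 10 * 10 * 6 * 2
Running product: 10, 100, 600, 1200
N(V) = 1200


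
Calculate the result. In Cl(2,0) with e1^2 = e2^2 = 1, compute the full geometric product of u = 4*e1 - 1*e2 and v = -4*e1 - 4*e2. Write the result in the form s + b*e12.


Expand: (4*e1 - 1*e2)(-4*e1 - 4*e2)
= 4*(-4)*e1e1 + 4*(-4)*e1e2 + (-1)*(-4)*e2e1 + (-1)*(-4)*e2e2
Using e1^2 = e2^2 = 1, e2e1 = -e1e2:
Scalar part s = 4*(-4) + (-1)*(-4) = -16 + 4 = -12
Bivector part b = 4*(-4) - (-1)*(-4) = -16 - 4 = -20
uv = -12 - 20*e12


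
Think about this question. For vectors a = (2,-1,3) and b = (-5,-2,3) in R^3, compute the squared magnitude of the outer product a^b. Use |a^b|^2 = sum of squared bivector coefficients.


a wedge b = (a1*b2 - a2*b1)*e12 + (a1*b3 - a3*b1)*e13 + (a2*b3 - a3*b2)*e23
e12 coeff: 2*(-2) - (-1)*(-5) = -4 - 5 = -9
e13 coeff: 2*3 - 3*(-5) = 6 - (-15) = 21
e23 coeff: (-1)*3 - 3*(-2) = -3 - (-6) = 3
|a wedge b|^2 = (-9)^2 + 21^2 + 3^2
= 81 + 441 + 9
= 531


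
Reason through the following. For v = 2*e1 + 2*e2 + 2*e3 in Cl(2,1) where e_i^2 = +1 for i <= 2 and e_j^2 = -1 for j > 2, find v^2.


v^2 = sum of c_i^2 * e_i^2
Positive signature terms (e_i^2 = +1): 2^2 + 2^2 = 8
Negative signature terms (e_j^2 = -1): 2^2 = 4
v^2 = 8 - 4 = 4


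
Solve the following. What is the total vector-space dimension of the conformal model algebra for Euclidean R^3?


The conformal model of R^3 uses Cl(4,1): the 3 Euclidean generators plus two extra orthogonal generators e+ (e+^2 = +1) and e- (e-^2 = -1), from which the null vectors e0, einf are built.
Number of generators m = 3 + 2 = 5.
dim Cl(p,q) = 2^m = 2^5 = 32


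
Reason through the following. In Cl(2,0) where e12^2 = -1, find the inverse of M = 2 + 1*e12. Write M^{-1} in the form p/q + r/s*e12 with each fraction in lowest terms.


M = 2 + 1*e12, where e12^2 = -1.
Since M commutes with its reverse ~M = a - b*e12, M * ~M = a^2 - b^2*e12^2 = a^2 + b^2.
So M^{-1} = ~M / (a^2 + b^2) = (a - b*e12)/(a^2 + b^2).
a^2 + b^2 = 4 + 1 = 5
Scalar part = 2/5 = 2/5
Bivector coeff = -1/5 = -1/5
M^{-1} = 2/5 - 1/5*e12


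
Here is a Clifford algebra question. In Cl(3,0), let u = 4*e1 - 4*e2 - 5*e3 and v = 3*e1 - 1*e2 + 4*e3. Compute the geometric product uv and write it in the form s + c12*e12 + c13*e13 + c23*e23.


In Cl(3,0): e_i^2 = 1, e_ie_j = -e_je_i for i != j.
Scalar part = u . v = 4*3 + (-4)*(-1) + (-5)*4
= 12 + 4 + (-20) = -4
e12 coeff = 4*(-1) - (-4)*3 = -4 - (-12) = 8
e13 coeff = 4*4 - (-5)*3 = 16 - (-15) = 31
e23 coeff = (-4)*4 - (-5)*(-1) = -16 - 5 = -21
uv = -4 + 8*e12 + 31*e13 - 21*e23


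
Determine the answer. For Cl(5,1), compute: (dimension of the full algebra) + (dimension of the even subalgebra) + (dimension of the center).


n = 5 + 1 = 6
Total dim = 2^6 = 64
Even subalgebra dim = 2^5 = 32
n is even, so center dim = 1
Sum = 64 + 32 + 1 = 97


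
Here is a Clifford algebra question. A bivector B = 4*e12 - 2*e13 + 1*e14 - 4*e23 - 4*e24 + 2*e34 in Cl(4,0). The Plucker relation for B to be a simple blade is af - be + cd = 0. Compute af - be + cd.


Plucker relation: af - be + cd
a*f = 4*2 = 8
b*e = (-2)*(-4) = 8
c*d = 1*(-4) = -4
af - be + cd = 8 - 8 + (-4)
= -4


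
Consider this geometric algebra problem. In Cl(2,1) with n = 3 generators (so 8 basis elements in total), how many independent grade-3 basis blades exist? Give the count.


Number of grade-k basis blades in Cl(p,q) with n = p + q is C(n, k).
n = 2 + 1 = 3
C(3, 3) = 3! / (3! * 0!)
= 6 / (6 * 1)
= 1


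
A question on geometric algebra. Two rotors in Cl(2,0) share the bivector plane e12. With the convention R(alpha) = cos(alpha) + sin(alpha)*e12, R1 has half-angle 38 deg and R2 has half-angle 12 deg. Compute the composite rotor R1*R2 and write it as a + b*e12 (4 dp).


Same-plane rotors commute and their half-angles add:
R1*R2 = cos(a1 + a2) + sin(a1 + a2)*e12.
a1 + a2 = 38 + 12 = 50 deg
cos(50 deg) = 0.6428
sin(50 deg) = 0.7660
R1*R2 = 0.6428 + 0.7660*e12


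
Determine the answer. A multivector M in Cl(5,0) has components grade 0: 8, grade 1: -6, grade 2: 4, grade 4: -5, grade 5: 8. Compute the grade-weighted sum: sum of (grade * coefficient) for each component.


Grade-weighted sum = sum of grade_k * coefficient_k
0*8 = 0
1*(-6) = -6
2*4 = 8
4*(-5) = -20
5*8 = 40
Total = 0 + (-6) + 8 + (-20) + 40 = 22


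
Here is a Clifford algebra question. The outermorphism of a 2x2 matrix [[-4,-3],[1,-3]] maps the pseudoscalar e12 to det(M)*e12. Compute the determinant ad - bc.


The outermorphism of a linear map f sends e1^e2 to f(e1)^f(e2).
f(e1) = -4*e1 + 1*e2
f(e2) = -3*e1 - 3*e2
f(e1) ^ f(e2) = (-4*e1 + 1*e2) ^ (-3*e1 - 3*e2)
= (-4)*(-3)*e12 + 1*(-3)*e21
= (12 - (-3))*e12
= 15*e12
Coefficient = 15


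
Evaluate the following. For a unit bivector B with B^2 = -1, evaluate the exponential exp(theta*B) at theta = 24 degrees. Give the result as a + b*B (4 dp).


For a unit bivector B with B^2 = -1, the exponential series gives
e^(theta*B) = cos(theta) + sin(theta)*B (the GA analogue of Euler's formula).
theta = 24 degrees = 0.418879 rad
cos(24 deg) = 0.9135
sin(24 deg) = 0.4067
exp(theta*B) = 0.9135 + 0.4067*B


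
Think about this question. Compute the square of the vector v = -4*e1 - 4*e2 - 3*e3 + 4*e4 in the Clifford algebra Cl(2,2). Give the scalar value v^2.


v^2 = sum of c_i^2 * e_i^2
Positive signature terms (e_i^2 = +1): (-4)^2 + (-4)^2 = 32
Negative signature terms (e_j^2 = -1): (-3)^2 + 4^2 = 25
v^2 = 32 - 25 = 7


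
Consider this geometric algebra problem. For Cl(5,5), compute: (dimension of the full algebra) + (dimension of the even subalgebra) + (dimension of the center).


n = 5 + 5 = 10
Total dim = 2^10 = 1024
Even subalgebra dim = 2^9 = 512
n is even, so center dim = 1
Sum = 1024 + 512 + 1 = 1537


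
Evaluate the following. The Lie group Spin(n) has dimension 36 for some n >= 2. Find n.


dim Spin(n) = dim so(n) = n(n-1)/2.
Solve n(n-1)/2 = 36, i.e. n^2 - n - 72 = 0.
Discriminant = 1 + 8*36 = 289
n = (1 + sqrt(289))/2 = (1 + 17)/2 = 9


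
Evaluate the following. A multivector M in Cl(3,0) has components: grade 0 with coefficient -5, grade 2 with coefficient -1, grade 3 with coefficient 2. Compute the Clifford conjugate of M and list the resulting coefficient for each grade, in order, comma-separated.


Clifford conjugate sign for grade k: (-1)^(k(k+1)/2)
Grade 0: (-1)^(0*1/2) = (-1)^0 = 1, coeff -5 -> -5
Grade 2: (-1)^(2*3/2) = (-1)^3 = -1, coeff -1 -> 1
Grade 3: (-1)^(3*4/2) = (-1)^6 = 1, coeff 2 -> 2
Conjugated coefficients: -5, 1, 2


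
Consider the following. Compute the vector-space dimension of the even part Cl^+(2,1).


Even subalgebra dimension = 2^(n-1)
n = 2 + 1 = 3
2^(3 - 1) = 2^2 = 4
Verification: sum of C(3,k) for even k = 1 + 3 = 4
Result = 4


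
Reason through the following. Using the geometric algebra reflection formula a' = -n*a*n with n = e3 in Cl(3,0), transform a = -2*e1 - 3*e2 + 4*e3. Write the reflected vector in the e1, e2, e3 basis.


Reflection formula: a' = -n*a*n, with n = e3 (unit vector, n^2 = 1).
For reflection through hyperplane perp to e3:
The component along e3 flips sign, others stay.
a = (-2, -3, 4)
a' = (-2, -3, -4)
a' = -2*e1 - 3*e2 - 4*e3


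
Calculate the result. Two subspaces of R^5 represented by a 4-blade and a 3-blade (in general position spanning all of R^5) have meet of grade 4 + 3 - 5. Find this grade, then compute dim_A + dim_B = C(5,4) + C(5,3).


Meet grade = grade(A) + grade(B) - n
= 4 + 3 - 5 = 2
C(5,4) = 5
C(5,3) = 10
dim_A + dim_B = 5 + 10 = 15


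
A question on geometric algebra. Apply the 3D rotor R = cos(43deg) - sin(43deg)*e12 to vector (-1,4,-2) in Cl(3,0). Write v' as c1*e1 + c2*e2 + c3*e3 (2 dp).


Rotor R = cos(43deg) - sin(43deg)*e12
Rotation angle theta = 2 * 43 = 86 degrees in the e12 plane (e1 -> e2).
The component perpendicular to the plane (e3) is invariant: v'_3 = v3 = -2.00
cos(86deg) = 0.0698, sin(86deg) = 0.9976
v'_1 = v1*cos(theta) - v2*sin(theta) = -1*0.0698 - 4*0.9976 = -4.06
v'_2 = v1*sin(theta) + v2*cos(theta) = -1*0.9976 + 4*0.0698 = -0.72
v' = -4.06*e1 - 0.72*e2 - 2.00*e3


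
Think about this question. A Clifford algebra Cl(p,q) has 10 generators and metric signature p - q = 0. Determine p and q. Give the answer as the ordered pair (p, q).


We need p + q = 10 and p - q = 0.
Adding: 2p = 10 + 0 = 10, so p = 5.
Then q = 10 - 5 = 5.
(p, q) = (5, 5)


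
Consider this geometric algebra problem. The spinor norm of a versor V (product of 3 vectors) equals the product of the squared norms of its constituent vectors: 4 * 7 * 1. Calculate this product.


Spinor norm N(V) = |v1|^2 * |v2|^2 * ... * |v3|^2
= 4 * 7 * 1
Running product: 4, 28, 28
N(V) = 28


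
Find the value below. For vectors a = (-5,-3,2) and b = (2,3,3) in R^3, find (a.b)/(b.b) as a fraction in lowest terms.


Projection coefficient = (a . b) / (b . b)
a . b = (-5)*2 + (-3)*3 + 2*3
= -10 + (-9) + 6 = -13
b . b = 2^2 + 3^2 + 3^2
= 4 + 9 + 9 = 22
Coefficient = -13/22
In lowest terms: -13/22


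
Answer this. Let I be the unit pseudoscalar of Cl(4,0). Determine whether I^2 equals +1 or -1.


The pseudoscalar I = e1...e_n (product of all n generators) of Cl(p,q) satisfies I^2 = (-1)^(q + n(n-1)/2).
p = 4, q = 0, n = p + q = 4
n(n-1)/2 = 4 * 3 / 2 = 6
Exponent = q + n(n-1)/2 = 0 + 6 = 6
I^2 = (-1)^6 = +1


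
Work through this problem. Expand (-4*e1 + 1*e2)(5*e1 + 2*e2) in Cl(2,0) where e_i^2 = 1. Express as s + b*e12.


Expand: (-4*e1 + 1*e2)(5*e1 + 2*e2)
= (-4)*5*e1e1 + (-4)*2*e1e2 + 1*5*e2e1 + 1*2*e2e2
Using e1^2 = e2^2 = 1, e2e1 = -e1e2:
Scalar part s = (-4)*5 + 1*2 = -20 + 2 = -18
Bivector part b = (-4)*2 - 1*5 = -8 - 5 = -13
uv = -18 - 13*e12


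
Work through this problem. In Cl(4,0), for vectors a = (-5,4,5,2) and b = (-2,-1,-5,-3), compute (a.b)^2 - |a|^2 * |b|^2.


a . b = (-5)*(-2) + 4*(-1) + 5*(-5) + 2*(-3)
= 10 + (-4) + (-25) + (-6) = -25
|a|^2 = (-5)^2 + 4^2 + 5^2 + 2^2 = 70
|b|^2 = (-2)^2 + (-1)^2 + (-5)^2 + (-3)^2 = 39
(a.b)^2 = (-25)^2 = 625
|a|^2 * |b|^2 = 70 * 39 = 2730
Result = 625 - 2730 = -2105


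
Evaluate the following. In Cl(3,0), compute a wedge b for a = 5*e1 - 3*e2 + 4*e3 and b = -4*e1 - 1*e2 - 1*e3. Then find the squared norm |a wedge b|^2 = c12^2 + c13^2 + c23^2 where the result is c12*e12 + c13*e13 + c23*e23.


a wedge b = (a1*b2 - a2*b1)*e12 + (a1*b3 - a3*b1)*e13 + (a2*b3 - a3*b2)*e23
e12 coeff: 5*(-1) - (-3)*(-4) = -5 - 12 = -17
e13 coeff: 5*(-1) - 4*(-4) = -5 - (-16) = 11
e23 coeff: (-3)*(-1) - 4*(-1) = 3 - (-4) = 7
|a wedge b|^2 = (-17)^2 + 11^2 + 7^2
= 289 + 121 + 49
= 459


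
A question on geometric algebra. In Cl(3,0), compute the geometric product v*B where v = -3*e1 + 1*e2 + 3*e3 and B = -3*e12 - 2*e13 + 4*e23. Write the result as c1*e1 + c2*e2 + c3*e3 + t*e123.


vB has grade-1 (vector) and grade-3 (trivector) parts: vB = (v _| B) + (v ^ B).
Vector part <vB>_1:
  e1: -v2*b12 - v3*b13 = -(1)*(-3) - (3)*(-2) = 9
  e2: v1*b12 - v3*b23 = (-3)*(-3) - (3)*(4) = -3
  e3: v1*b13 + v2*b23 = (-3)*(-2) + (1)*(4) = 10
Trivector part <vB>_3:
  e123: v1*b23 - v2*b13 + v3*b12 = (-3)*(4) - (1)*(-2) + (3)*(-3) = -19
vB = 9*e1 - 3*e2 + 10*e3 - 19*e123


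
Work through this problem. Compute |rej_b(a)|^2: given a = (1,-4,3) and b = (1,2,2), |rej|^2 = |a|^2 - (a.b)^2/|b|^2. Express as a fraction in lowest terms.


|a|^2 = 1^2 + (-4)^2 + 3^2 = 26
|b|^2 = 1^2 + 2^2 + 2^2 = 9
a . b = 1*1 + (-4)*2 + 3*2 = -1
(a.b)^2 = (-1)^2 = 1
|rej|^2 = 26 - 1/9
= (234 - 1)/9
= 233/9
In lowest terms: 233/9


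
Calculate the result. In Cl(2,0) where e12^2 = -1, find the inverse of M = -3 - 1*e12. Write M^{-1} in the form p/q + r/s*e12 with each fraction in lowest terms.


M = -3 - 1*e12, where e12^2 = -1.
Since M commutes with its reverse ~M = a - b*e12, M * ~M = a^2 - b^2*e12^2 = a^2 + b^2.
So M^{-1} = ~M / (a^2 + b^2) = (a - b*e12)/(a^2 + b^2).
a^2 + b^2 = 9 + 1 = 10
Scalar part = -3/10 = -3/10
Bivector coeff = 1/10 = 1/10
M^{-1} = -3/10 + 1/10*e12


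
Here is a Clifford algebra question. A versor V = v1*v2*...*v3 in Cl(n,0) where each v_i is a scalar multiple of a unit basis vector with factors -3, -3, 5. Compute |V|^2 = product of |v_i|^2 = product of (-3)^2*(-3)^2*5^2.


Each vector v_i has |v_i|^2 = s_i^2
Squared scales: (-3)^2 = 9, (-3)^2 = 9, 5^2 = 25
|V|^2 = 9 * 9 * 25
= 2025


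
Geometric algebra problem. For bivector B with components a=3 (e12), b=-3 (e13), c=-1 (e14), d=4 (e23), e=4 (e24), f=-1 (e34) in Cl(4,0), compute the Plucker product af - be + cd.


Plucker relation: af - be + cd
a*f = 3*(-1) = -3
b*e = (-3)*4 = -12
c*d = (-1)*4 = -4
af - be + cd = -3 - (-12) + (-4)
= 5


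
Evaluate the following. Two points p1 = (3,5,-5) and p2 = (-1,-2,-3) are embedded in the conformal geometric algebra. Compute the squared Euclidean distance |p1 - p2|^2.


p1 - p2 = (4, 7, -2)
|p1 - p2|^2 = 4^2 + 7^2 + (-2)^2
= 16 + 49 + 4
= 69


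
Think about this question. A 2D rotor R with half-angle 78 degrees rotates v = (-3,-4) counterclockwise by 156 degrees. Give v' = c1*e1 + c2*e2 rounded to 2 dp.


Rotor R = cos(78deg) - sin(78deg)*e12
Rotation angle theta = 2 * 78 = 156 degrees
v' = R*v*~R rotates v by theta.
cos(156deg) = -0.9135, sin(156deg) = 0.4067
v'_1 = -3*cos(156deg) - (-4)*sin(156deg)
= -3*(-0.9135) - (-4)*0.4067
= 4.37
v'_2 = -3*sin(156deg) + (-4)*cos(156deg)
= -3*0.4067 + (-4)*(-0.9135)
= 2.43
v' = 4.37*e1 + 2.43*e2


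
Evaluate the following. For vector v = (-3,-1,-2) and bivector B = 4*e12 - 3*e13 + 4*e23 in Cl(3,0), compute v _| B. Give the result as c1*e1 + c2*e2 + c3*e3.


Left contraction v _| B = <vB>_1 (grade-1 part of the geometric product vB).
Using e1_|e12 = e2, e2_|e12 = -e1, e1_|e13 = e3, e3_|e13 = -e1, e2_|e23 = e3, e3_|e23 = -e2:
e1 coeff: -v2*b12 - v3*b13 = -(-1)*(4) - (-2)*(-3) = -2
e2 coeff: v1*b12 - v3*b23 = (-3)*(4) - (-2)*(4) = -4
e3 coeff: v1*b13 + v2*b23 = (-3)*(-3) + (-1)*(4) = 5
v _| B = -2*e1 - 4*e2 + 5*e3


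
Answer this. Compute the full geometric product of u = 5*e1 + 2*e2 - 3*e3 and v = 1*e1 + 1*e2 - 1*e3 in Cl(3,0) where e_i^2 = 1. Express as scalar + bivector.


In Cl(3,0): e_i^2 = 1, e_ie_j = -e_je_i for i != j.
Scalar part = u . v = 5*1 + 2*1 + (-3)*(-1)
= 5 + 2 + 3 = 10
e12 coeff = 5*1 - 2*1 = 5 - 2 = 3
e13 coeff = 5*(-1) - (-3)*1 = -5 - (-3) = -2
e23 coeff = 2*(-1) - (-3)*1 = -2 - (-3) = 1
uv = 10 + 3*e12 - 2*e13 + 1*e23


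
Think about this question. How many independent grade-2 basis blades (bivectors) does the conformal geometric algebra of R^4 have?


The conformal model of R^4 uses Cl(5,1) with m = 4 + 2 = 6 generators.
Number of grade-2 blades = C(m, 2) = C(6, 2)
= 6*5/2 = 15


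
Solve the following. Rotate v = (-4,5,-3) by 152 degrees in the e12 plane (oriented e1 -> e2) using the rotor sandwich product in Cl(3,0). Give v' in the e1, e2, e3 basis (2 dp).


Rotor R = cos(76deg) - sin(76deg)*e12
Rotation angle theta = 2 * 76 = 152 degrees in the e12 plane (e1 -> e2).
The component perpendicular to the plane (e3) is invariant: v'_3 = v3 = -3.00
cos(152deg) = -0.8829, sin(152deg) = 0.4695
v'_1 = v1*cos(theta) - v2*sin(theta) = -4*(-0.8829) - 5*0.4695 = 1.18
v'_2 = v1*sin(theta) + v2*cos(theta) = -4*0.4695 + 5*(-0.8829) = -6.29
v' = 1.18*e1 - 6.29*e2 - 3.00*e3


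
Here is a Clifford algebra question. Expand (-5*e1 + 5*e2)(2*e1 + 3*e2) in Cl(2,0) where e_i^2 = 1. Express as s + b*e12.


Expand: (-5*e1 + 5*e2)(2*e1 + 3*e2)
= (-5)*2*e1e1 + (-5)*3*e1e2 + 5*2*e2e1 + 5*3*e2e2
Using e1^2 = e2^2 = 1, e2e1 = -e1e2:
Scalar part s = (-5)*2 + 5*3 = -10 + 15 = 5
Bivector part b = (-5)*3 - 5*2 = -15 - 10 = -25
uv = 5 - 25*e12


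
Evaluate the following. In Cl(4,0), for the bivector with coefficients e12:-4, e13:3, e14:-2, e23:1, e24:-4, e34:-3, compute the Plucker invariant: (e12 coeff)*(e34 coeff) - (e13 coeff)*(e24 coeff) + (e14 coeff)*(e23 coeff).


Plucker relation: af - be + cd
a*f = (-4)*(-3) = 12
b*e = 3*(-4) = -12
c*d = (-2)*1 = -2
af - be + cd = 12 - (-12) + (-2)
= 22


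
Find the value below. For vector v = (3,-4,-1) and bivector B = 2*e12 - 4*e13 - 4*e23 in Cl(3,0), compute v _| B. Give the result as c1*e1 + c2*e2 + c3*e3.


Left contraction v _| B = <vB>_1 (grade-1 part of the geometric product vB).
Using e1_|e12 = e2, e2_|e12 = -e1, e1_|e13 = e3, e3_|e13 = -e1, e2_|e23 = e3, e3_|e23 = -e2:
e1 coeff: -v2*b12 - v3*b13 = -(-4)*(2) - (-1)*(-4) = 4
e2 coeff: v1*b12 - v3*b23 = (3)*(2) - (-1)*(-4) = 2
e3 coeff: v1*b13 + v2*b23 = (3)*(-4) + (-4)*(-4) = 4
v _| B = 4*e1 + 2*e2 + 4*e3


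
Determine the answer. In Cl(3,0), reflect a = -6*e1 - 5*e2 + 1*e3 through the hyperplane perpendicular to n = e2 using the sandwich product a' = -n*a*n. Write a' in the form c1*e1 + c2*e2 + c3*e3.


Reflection formula: a' = -n*a*n, with n = e2 (unit vector, n^2 = 1).
For reflection through hyperplane perp to e2:
The component along e2 flips sign, others stay.
a = (-6, -5, 1)
a' = (-6, 5, 1)
a' = -6*e1 + 5*e2 + 1*e3


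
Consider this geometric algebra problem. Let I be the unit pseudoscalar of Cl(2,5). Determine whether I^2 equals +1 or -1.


The pseudoscalar I = e1...e_n (product of all n generators) of Cl(p,q) satisfies I^2 = (-1)^(q + n(n-1)/2).
p = 2, q = 5, n = p + q = 7
n(n-1)/2 = 7 * 6 / 2 = 21
Exponent = q + n(n-1)/2 = 5 + 21 = 26
I^2 = (-1)^26 = +1


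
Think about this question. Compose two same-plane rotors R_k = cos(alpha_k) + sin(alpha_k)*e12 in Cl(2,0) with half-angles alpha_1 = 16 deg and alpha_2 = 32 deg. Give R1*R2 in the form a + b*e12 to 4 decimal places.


Same-plane rotors commute and their half-angles add:
R1*R2 = cos(a1 + a2) + sin(a1 + a2)*e12.
a1 + a2 = 16 + 32 = 48 deg
cos(48 deg) = 0.6691
sin(48 deg) = 0.7431
R1*R2 = 0.6691 + 0.7431*e12


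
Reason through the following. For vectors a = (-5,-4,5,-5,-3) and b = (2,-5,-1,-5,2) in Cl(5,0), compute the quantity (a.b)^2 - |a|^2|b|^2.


a . b = (-5)*2 + (-4)*(-5) + 5*(-1) + (-5)*(-5) + (-3)*2
= -10 + 20 + (-5) + 25 + (-6) = 24
|a|^2 = (-5)^2 + (-4)^2 + 5^2 + (-5)^2 + (-3)^2 = 100
|b|^2 = 2^2 + (-5)^2 + (-1)^2 + (-5)^2 + 2^2 = 59
(a.b)^2 = 24^2 = 576
|a|^2 * |b|^2 = 100 * 59 = 5900
Result = 576 - 5900 = -5324


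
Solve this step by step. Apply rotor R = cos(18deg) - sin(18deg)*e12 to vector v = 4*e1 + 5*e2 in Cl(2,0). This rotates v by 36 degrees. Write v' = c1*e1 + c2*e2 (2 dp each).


Rotor R = cos(18deg) - sin(18deg)*e12
Rotation angle theta = 2 * 18 = 36 degrees
v' = R*v*~R rotates v by theta.
cos(36deg) = 0.8090, sin(36deg) = 0.5878
v'_1 = 4*cos(36deg) - 5*sin(36deg)
= 4*0.8090 - 5*0.5878
= 0.30
v'_2 = 4*sin(36deg) + 5*cos(36deg)
= 4*0.5878 + 5*0.8090
= 6.40
v' = 0.30*e1 + 6.40*e2


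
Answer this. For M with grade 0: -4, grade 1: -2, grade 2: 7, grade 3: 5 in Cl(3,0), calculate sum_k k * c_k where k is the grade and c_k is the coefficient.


Grade-weighted sum = sum of grade_k * coefficient_k
0*(-4) = 0
1*(-2) = -2
2*7 = 14
3*5 = 15
Total = 0 + (-2) + 14 + 15 = 27


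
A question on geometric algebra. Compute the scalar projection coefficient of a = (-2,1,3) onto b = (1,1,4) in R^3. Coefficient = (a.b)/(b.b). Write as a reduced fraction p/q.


Projection coefficient = (a . b) / (b . b)
a . b = (-2)*1 + 1*1 + 3*4
= -2 + 1 + 12 = 11
b . b = 1^2 + 1^2 + 4^2
= 1 + 1 + 16 = 18
Coefficient = 11/18
In lowest terms: 11/18


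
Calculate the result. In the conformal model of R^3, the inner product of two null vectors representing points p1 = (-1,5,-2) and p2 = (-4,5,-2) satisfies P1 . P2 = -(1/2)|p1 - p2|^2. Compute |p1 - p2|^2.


p1 - p2 = (3, 0, 0)
|p1 - p2|^2 = 3^2 + 0^2 + 0^2
= 9 + 0 + 0
= 9


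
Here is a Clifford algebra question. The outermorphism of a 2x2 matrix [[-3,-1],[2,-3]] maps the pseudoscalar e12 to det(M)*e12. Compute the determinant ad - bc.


The outermorphism of a linear map f sends e1^e2 to f(e1)^f(e2).
f(e1) = -3*e1 + 2*e2
f(e2) = -1*e1 - 3*e2
f(e1) ^ f(e2) = (-3*e1 + 2*e2) ^ (-1*e1 - 3*e2)
= (-3)*(-3)*e12 + 2*(-1)*e21
= (9 - (-2))*e12
= 11*e12
Coefficient = 11


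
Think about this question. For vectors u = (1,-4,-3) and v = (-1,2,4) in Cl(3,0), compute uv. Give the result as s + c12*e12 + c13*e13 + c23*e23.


In Cl(3,0): e_i^2 = 1, e_ie_j = -e_je_i for i != j.
Scalar part = u . v = 1*(-1) + (-4)*2 + (-3)*4
= -1 + (-8) + (-12) = -21
e12 coeff = 1*2 - (-4)*(-1) = 2 - 4 = -2
e13 coeff = 1*4 - (-3)*(-1) = 4 - 3 = 1
e23 coeff = (-4)*4 - (-3)*2 = -16 - (-6) = -10
uv = -21 - 2*e12 + 1*e13 - 10*e23


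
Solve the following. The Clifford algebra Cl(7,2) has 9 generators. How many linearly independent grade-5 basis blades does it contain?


Number of grade-k basis blades in Cl(p,q) with n = p + q is C(n, k).
n = 7 + 2 = 9
C(9, 5) = 9! / (5! * 4!)
= 362880 / (120 * 24)
= 126


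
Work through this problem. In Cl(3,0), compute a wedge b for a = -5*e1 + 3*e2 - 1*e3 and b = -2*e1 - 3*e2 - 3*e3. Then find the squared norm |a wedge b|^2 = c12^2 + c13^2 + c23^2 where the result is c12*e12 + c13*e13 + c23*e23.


a wedge b = (a1*b2 - a2*b1)*e12 + (a1*b3 - a3*b1)*e13 + (a2*b3 - a3*b2)*e23
e12 coeff: (-5)*(-3) - 3*(-2) = 15 - (-6) = 21
e13 coeff: (-5)*(-3) - (-1)*(-2) = 15 - 2 = 13
e23 coeff: 3*(-3) - (-1)*(-3) = -9 - 3 = -12
|a wedge b|^2 = 21^2 + 13^2 + (-12)^2
= 441 + 169 + 144
= 754


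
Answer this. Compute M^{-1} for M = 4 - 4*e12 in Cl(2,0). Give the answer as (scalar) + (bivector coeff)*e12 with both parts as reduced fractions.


M = 4 - 4*e12, where e12^2 = -1.
Since M commutes with its reverse ~M = a - b*e12, M * ~M = a^2 - b^2*e12^2 = a^2 + b^2.
So M^{-1} = ~M / (a^2 + b^2) = (a - b*e12)/(a^2 + b^2).
a^2 + b^2 = 16 + 16 = 32
Scalar part = 4/32 = 1/8
Bivector coeff = 4/32 = 1/8
M^{-1} = 1/8 + 1/8*e12


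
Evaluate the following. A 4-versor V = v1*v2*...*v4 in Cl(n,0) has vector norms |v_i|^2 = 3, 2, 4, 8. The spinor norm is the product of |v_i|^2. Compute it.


Spinor norm N(V) = |v1|^2 * |v2|^2 * ... * |v4|^2
= 3 * 2 * 4 * 8
Running product: 3, 6, 24, 192
N(V) = 192


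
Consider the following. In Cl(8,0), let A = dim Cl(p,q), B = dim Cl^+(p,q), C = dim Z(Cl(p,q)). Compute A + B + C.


n = 8 + 0 = 8
Total dim = 2^8 = 256
Even subalgebra dim = 2^7 = 128
n is even, so center dim = 1
Sum = 256 + 128 + 1 = 385


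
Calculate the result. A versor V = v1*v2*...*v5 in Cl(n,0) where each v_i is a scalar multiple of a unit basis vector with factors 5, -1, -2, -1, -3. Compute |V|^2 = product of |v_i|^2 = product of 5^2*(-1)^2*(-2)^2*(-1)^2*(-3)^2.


Each vector v_i has |v_i|^2 = s_i^2
Squared scales: 5^2 = 25, (-1)^2 = 1, (-2)^2 = 4, (-1)^2 = 1, (-3)^2 = 9
|V|^2 = 25 * 1 * 4 * 1 * 9
= 900


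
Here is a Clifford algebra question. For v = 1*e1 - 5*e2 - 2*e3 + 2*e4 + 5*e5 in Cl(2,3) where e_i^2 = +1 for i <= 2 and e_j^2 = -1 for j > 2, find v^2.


v^2 = sum of c_i^2 * e_i^2
Positive signature terms (e_i^2 = +1): 1^2 + (-5)^2 = 26
Negative signature terms (e_j^2 = -1): (-2)^2 + 2^2 + 5^2 = 33
v^2 = 26 - 33 = -7


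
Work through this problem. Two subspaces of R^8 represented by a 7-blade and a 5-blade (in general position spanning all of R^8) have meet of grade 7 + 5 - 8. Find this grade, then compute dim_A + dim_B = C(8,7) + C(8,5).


Meet grade = grade(A) + grade(B) - n
= 7 + 5 - 8 = 4
C(8,7) = 8
C(8,5) = 56
dim_A + dim_B = 8 + 56 = 64


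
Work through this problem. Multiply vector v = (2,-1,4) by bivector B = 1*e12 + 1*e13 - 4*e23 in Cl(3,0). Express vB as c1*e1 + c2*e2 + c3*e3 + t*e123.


vB has grade-1 (vector) and grade-3 (trivector) parts: vB = (v _| B) + (v ^ B).
Vector part <vB>_1:
  e1: -v2*b12 - v3*b13 = -(-1)*(1) - (4)*(1) = -3
  e2: v1*b12 - v3*b23 = (2)*(1) - (4)*(-4) = 18
  e3: v1*b13 + v2*b23 = (2)*(1) + (-1)*(-4) = 6
Trivector part <vB>_3:
  e123: v1*b23 - v2*b13 + v3*b12 = (2)*(-4) - (-1)*(1) + (4)*(1) = -3
vB = -3*e1 + 18*e2 + 6*e3 - 3*e123


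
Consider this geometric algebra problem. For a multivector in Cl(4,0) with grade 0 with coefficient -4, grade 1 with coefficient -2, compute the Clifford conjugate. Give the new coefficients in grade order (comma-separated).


Clifford conjugate sign for grade k: (-1)^(k(k+1)/2)
Grade 0: (-1)^(0*1/2) = (-1)^0 = 1, coeff -4 -> -4
Grade 1: (-1)^(1*2/2) = (-1)^1 = -1, coeff -2 -> 2
Conjugated coefficients: -4, 2


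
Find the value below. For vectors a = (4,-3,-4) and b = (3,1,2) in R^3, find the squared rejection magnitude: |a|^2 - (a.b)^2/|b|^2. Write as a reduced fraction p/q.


|a|^2 = 4^2 + (-3)^2 + (-4)^2 = 41
|b|^2 = 3^2 + 1^2 + 2^2 = 14
a . b = 4*3 + (-3)*1 + (-4)*2 = 1
(a.b)^2 = 1^2 = 1
|rej|^2 = 41 - 1/14
= (574 - 1)/14
= 573/14
In lowest terms: 573/14


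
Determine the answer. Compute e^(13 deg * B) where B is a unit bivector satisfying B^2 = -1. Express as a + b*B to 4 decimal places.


For a unit bivector B with B^2 = -1, the exponential series gives
e^(theta*B) = cos(theta) + sin(theta)*B (the GA analogue of Euler's formula).
theta = 13 degrees = 0.226893 rad
cos(13 deg) = 0.9744
sin(13 deg) = 0.2250
exp(theta*B) = 0.9744 + 0.2250*B


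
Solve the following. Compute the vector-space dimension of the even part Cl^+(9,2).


Even subalgebra dimension = 2^(n-1)
n = 9 + 2 = 11
2^(11 - 1) = 2^10 = 1024
Verification: sum of C(11,k) for even k = 1 + 55 + 330 + 462 + 165 + 11 = 1024
Result = 1024


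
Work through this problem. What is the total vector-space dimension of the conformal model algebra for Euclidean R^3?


The conformal model of R^3 uses Cl(4,1): the 3 Euclidean generators plus two extra orthogonal generators e+ (e+^2 = +1) and e- (e-^2 = -1), from which the null vectors e0, einf are built.
Number of generators m = 3 + 2 = 5.
dim Cl(p,q) = 2^m = 2^5 = 32


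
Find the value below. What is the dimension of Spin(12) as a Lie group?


Spin(n) double-covers SO(n); both have Lie algebra so(n) of dimension n(n-1)/2.
n = 12
n(n-1) = 12 * 11 = 132
dim Spin(12) = 132/2 = 66


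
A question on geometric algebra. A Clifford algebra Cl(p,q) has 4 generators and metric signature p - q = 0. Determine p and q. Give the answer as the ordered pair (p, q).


We need p + q = 4 and p - q = 0.
Adding: 2p = 4 + 0 = 4, so p = 2.
Then q = 4 - 2 = 2.
(p, q) = (2, 2)


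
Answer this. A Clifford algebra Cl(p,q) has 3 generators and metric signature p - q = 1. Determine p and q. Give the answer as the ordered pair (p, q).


We need p + q = 3 and p - q = 1.
Adding: 2p = 3 + 1 = 4, so p = 2.
Then q = 3 - 2 = 1.
(p, q) = (2, 1)


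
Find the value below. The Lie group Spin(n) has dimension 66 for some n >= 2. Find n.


dim Spin(n) = dim so(n) = n(n-1)/2.
Solve n(n-1)/2 = 66, i.e. n^2 - n - 132 = 0.
Discriminant = 1 + 8*66 = 529
n = (1 + sqrt(529))/2 = (1 + 23)/2 = 12


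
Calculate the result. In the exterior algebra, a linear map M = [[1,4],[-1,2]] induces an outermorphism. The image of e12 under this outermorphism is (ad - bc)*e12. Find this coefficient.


The outermorphism of a linear map f sends e1^e2 to f(e1)^f(e2).
f(e1) = 1*e1 - 1*e2
f(e2) = 4*e1 + 2*e2
f(e1) ^ f(e2) = (1*e1 - 1*e2) ^ (4*e1 + 2*e2)
= 1*2*e12 + (-1)*4*e21
= (2 - (-4))*e12
= 6*e12
Coefficient = 6


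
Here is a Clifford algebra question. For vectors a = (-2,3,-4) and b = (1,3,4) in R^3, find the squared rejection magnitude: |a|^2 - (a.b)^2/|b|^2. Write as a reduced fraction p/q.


|a|^2 = (-2)^2 + 3^2 + (-4)^2 = 29
|b|^2 = 1^2 + 3^2 + 4^2 = 26
a . b = (-2)*1 + 3*3 + (-4)*4 = -9
(a.b)^2 = (-9)^2 = 81
|rej|^2 = 29 - 81/26
= (754 - 81)/26
= 673/26
In lowest terms: 673/26


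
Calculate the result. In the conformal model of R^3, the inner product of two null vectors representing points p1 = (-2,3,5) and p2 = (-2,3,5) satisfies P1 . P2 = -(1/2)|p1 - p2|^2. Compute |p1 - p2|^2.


p1 - p2 = (0, 0, 0)
|p1 - p2|^2 = 0^2 + 0^2 + 0^2
= 0 + 0 + 0
= 0


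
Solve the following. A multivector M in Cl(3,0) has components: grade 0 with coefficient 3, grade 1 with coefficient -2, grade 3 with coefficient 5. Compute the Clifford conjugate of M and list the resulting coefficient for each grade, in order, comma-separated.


Clifford conjugate sign for grade k: (-1)^(k(k+1)/2)
Grade 0: (-1)^(0*1/2) = (-1)^0 = 1, coeff 3 -> 3
Grade 1: (-1)^(1*2/2) = (-1)^1 = -1, coeff -2 -> 2
Grade 3: (-1)^(3*4/2) = (-1)^6 = 1, coeff 5 -> 5
Conjugated coefficients: 3, 2, 5


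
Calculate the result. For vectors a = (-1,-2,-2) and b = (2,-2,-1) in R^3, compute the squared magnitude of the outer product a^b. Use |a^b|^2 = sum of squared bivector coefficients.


a wedge b = (a1*b2 - a2*b1)*e12 + (a1*b3 - a3*b1)*e13 + (a2*b3 - a3*b2)*e23
e12 coeff: (-1)*(-2) - (-2)*2 = 2 - (-4) = 6
e13 coeff: (-1)*(-1) - (-2)*2 = 1 - (-4) = 5
e23 coeff: (-2)*(-1) - (-2)*(-2) = 2 - 4 = -2
|a wedge b|^2 = 6^2 + 5^2 + (-2)^2
= 36 + 25 + 4
= 65
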